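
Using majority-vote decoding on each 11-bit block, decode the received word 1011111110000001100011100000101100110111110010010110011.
Split into 11-bit blocks and majority-vote each:
  block 1 = 10111111100: 8 ones, 3 zeros → 1
  block 2 = 00001100011: 4 ones, 7 zeros → 0
  block 3 = 10000010110: 4 ones, 7 zeros → 0
  block 4 = 01101111100: 7 ones, 4 zeros → 1
  block 5 = 10010110011: 6 ones, 5 zeros → 1
Decoded = 10011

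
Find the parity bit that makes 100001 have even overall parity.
Sum of data bits: 1+0+0+0+0+1 = 2.
2 mod 2 = 0, so parity bit = 0.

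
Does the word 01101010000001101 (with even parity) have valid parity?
Sum of all bits: 0+1+1+0+1+0+1+0+0+0+0+0+0+1+1+0+1 = 7; 7 mod 2 = 1. Result is 1 → parity error detected.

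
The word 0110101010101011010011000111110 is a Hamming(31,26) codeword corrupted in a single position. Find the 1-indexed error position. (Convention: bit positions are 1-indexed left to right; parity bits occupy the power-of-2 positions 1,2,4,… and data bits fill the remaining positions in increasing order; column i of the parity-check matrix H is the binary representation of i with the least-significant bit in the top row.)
Syndrome s = H · r^T (mod 2), r = 0110101010101011010011000111110:
  s[0] = (1010101010101010101010101010101)·(0110101010101011010011000111110) mod 2 = 0+0+1+0+1+0+1+0+1+0+1+0+1+0+1+0+0+0+0+0+1+0+0+0+0+0+1+0+1+0+0 mod 2 = 0
  s[1] = (0110011001100110011001100110011)·(0110101010101011010011000111110) mod 2 = 0+1+1+0+0+0+1+0+0+0+1+0+0+0+1+0+0+1+0+0+0+1+0+0+0+1+1+0+0+1+0 mod 2 = 0
  s[2] = (0001111000011110000111100001111)·(0110101010101011010011000111110) mod 2 = 0+0+0+0+1+0+1+0+0+0+0+0+1+0+1+0+0+0+0+0+1+1+0+0+0+0+0+1+1+1+0 mod 2 = 1
  s[3] = (0000000111111110000000011111111)·(0110101010101011010011000111110) mod 2 = 0+0+0+0+0+0+0+0+1+0+1+0+1+0+1+0+0+0+0+0+0+0+0+0+0+1+1+1+1+1+0 mod 2 = 1
  s[4] = (0000000000000001111111111111111)·(0110101010101011010011000111110) mod 2 = 0+0+0+0+0+0+0+0+0+0+0+0+0+0+0+1+0+1+0+0+1+1+0+0+0+1+1+1+1+1+0 mod 2 = 1
Syndrome = 00111
Column i of H is the binary representation of i, so the syndrome is the binary index of the flipped bit.
Read s = 00111 with s[0] as LSB: 0·2^0 + 0·2^1 + 1·2^2 + 1·2^3 + 1·2^4 = 28.
Error is at bit position 28.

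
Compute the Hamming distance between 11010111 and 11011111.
XOR = 00001000, count of 1s = 1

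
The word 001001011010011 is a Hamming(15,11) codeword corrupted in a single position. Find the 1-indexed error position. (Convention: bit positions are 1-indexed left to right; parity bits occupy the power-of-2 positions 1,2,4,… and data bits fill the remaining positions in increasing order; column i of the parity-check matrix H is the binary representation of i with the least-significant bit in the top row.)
Syndrome s = H · r^T (mod 2), r = 001001011010011:
  s[0] = (101010101010101)·(001001011010011) mod 2 = 0+0+1+0+0+0+0+0+1+0+1+0+0+0+1 mod 2 = 0
  s[1] = (011001100110011)·(001001011010011) mod 2 = 0+0+1+0+0+1+0+0+0+0+1+0+0+1+1 mod 2 = 1
  s[2] = (000111100001111)·(001001011010011) mod 2 = 0+0+0+0+0+1+0+0+0+0+0+0+0+1+1 mod 2 = 1
  s[3] = (000000011111111)·(001001011010011) mod 2 = 0+0+0+0+0+0+0+1+1+0+1+0+0+1+1 mod 2 = 1
Syndrome = 0111
Column i of H is the binary representation of i, so the syndrome is the binary index of the flipped bit.
Read s = 0111 with s[0] as LSB: 0·2^0 + 1·2^1 + 1·2^2 + 1·2^3 = 14.
Error is at bit position 14.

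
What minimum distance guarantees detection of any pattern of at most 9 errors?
Detecting e errors requires d_min ≥ e + 1 = 9 + 1 = 10.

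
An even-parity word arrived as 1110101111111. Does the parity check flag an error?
Sum of received bits: 1+1+1+0+1+0+1+1+1+1+1+1+1 = 11; 11 mod 2 = 1. Result is 1 ≠ 0 → error detected.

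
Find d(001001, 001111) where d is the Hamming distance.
XOR = 000110, count of 1s = 2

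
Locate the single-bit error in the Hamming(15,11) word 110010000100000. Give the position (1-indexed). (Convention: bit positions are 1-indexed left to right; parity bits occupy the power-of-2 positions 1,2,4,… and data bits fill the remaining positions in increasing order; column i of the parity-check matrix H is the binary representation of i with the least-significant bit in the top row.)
Syndrome s = H · r^T (mod 2), r = 110010000100000:
  s[0] = (101010101010101)·(110010000100000) mod 2 = 1+0+0+0+1+0+0+0+0+0+0+0+0+0+0 mod 2 = 0
  s[1] = (011001100110011)·(110010000100000) mod 2 = 0+1+0+0+0+0+0+0+0+1+0+0+0+0+0 mod 2 = 0
  s[2] = (000111100001111)·(110010000100000) mod 2 = 0+0+0+0+1+0+0+0+0+0+0+0+0+0+0 mod 2 = 1
  s[3] = (000000011111111)·(110010000100000) mod 2 = 0+0+0+0+0+0+0+0+0+1+0+0+0+0+0 mod 2 = 1
Syndrome = 0011
Column i of H is the binary representation of i, so the syndrome is the binary index of the flipped bit.
Read s = 0011 with s[0] as LSB: 0·2^0 + 0·2^1 + 1·2^2 + 1·2^3 = 12.
Error is at bit position 12.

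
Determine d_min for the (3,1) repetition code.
d_min = 3 (the only two codewords are 0…0 and 1…1, differing in all 3 positions).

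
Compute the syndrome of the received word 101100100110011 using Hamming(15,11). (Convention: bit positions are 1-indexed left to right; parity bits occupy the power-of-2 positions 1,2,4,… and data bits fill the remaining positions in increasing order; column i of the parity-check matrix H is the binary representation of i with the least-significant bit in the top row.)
Syndrome s = H · r^T (mod 2), r = 101100100110011:
  s[0] = (101010101010101)·(101100100110011) mod 2 = 1+0+1+0+0+0+1+0+0+0+1+0+0+0+1 mod 2 = 1
  s[1] = (011001100110011)·(101100100110011) mod 2 = 0+0+1+0+0+0+1+0+0+1+1+0+0+1+1 mod 2 = 0
  s[2] = (000111100001111)·(101100100110011) mod 2 = 0+0+0+1+0+0+1+0+0+0+0+0+0+1+1 mod 2 = 0
  s[3] = (000000011111111)·(101100100110011) mod 2 = 0+0+0+0+0+0+0+0+0+1+1+0+0+1+1 mod 2 = 0
Syndrome = 1000
Non-zero syndrome: error at position 1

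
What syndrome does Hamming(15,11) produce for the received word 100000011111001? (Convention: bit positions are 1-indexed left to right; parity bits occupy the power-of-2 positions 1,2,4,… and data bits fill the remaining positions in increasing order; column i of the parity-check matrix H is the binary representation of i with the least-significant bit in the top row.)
Syndrome s = H · r^T (mod 2), r = 100000011111001:
  s[0] = (101010101010101)·(100000011111001) mod 2 = 1+0+0+0+0+0+0+0+1+0+1+0+0+0+1 mod 2 = 0
  s[1] = (011001100110011)·(100000011111001) mod 2 = 0+0+0+0+0+0+0+0+0+1+1+0+0+0+1 mod 2 = 1
  s[2] = (000111100001111)·(100000011111001) mod 2 = 0+0+0+0+0+0+0+0+0+0+0+1+0+0+1 mod 2 = 0
  s[3] = (000000011111111)·(100000011111001) mod 2 = 0+0+0+0+0+0+0+1+1+1+1+1+0+0+1 mod 2 = 0
Syndrome = 0100
Non-zero syndrome: error at position 2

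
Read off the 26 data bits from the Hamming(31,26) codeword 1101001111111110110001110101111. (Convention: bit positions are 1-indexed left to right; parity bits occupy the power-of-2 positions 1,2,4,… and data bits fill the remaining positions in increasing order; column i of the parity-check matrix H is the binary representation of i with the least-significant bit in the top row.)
Parity bits occupy power-of-2 positions; data bits are at positions {3,5,6,7,9,10,11,12,13,14,15,17,18,19,20,21,22,23,24,25,26,27,28,29,30,31} (1-indexed).
Extract: c[3]=0 c[5]=0 c[6]=0 c[7]=1 c[9]=1 c[10]=1 c[11]=1 c[12]=1 c[13]=1 c[14]=1 c[15]=1 c[17]=1 c[18]=1 c[19]=0 c[20]=0 c[21]=0 c[22]=1 c[23]=1 c[24]=1 c[25]=0 c[26]=1 c[27]=0 c[28]=1 c[29]=1 c[30]=1 c[31]=1
Data = 00011111111110001110101111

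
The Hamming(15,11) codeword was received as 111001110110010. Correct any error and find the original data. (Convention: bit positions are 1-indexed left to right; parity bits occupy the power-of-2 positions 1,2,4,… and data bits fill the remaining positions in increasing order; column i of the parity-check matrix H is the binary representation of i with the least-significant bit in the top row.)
Syndrome s = H · r^T (mod 2), r = 111001110110010:
  s[0] = (101010101010101)·(111001110110010) mod 2 = 1+0+1+0+0+0+1+0+0+0+1+0+0+0+0 mod 2 = 0
  s[1] = (011001100110011)·(111001110110010) mod 2 = 0+1+1+0+0+1+1+0+0+1+1+0+0+1+0 mod 2 = 1
  s[2] = (000111100001111)·(111001110110010) mod 2 = 0+0+0+0+0+1+1+0+0+0+0+0+0+1+0 mod 2 = 1
  s[3] = (000000011111111)·(111001110110010) mod 2 = 0+0+0+0+0+0+0+1+0+1+1+0+0+1+0 mod 2 = 0
Syndrome = 0110
Column 6 of H equals this syndrome → error at bit 6 (1-indexed).
Flip bit 6: 111001110110010 → 111000110110010
Extract data bits at positions {3,5,6,7,9,10,11,12,13,14,15}: 10010110010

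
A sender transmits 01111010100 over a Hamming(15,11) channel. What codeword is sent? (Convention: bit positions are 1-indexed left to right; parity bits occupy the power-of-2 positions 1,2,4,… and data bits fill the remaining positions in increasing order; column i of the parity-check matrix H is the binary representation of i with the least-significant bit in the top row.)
Codeword c = d · G (mod 2), d = 01111010100:
  c[0] = d·G[:,0] = (01111010100)·(11011010101) mod 2 = 0+1+0+1+1+0+1+0+1+0+0 mod 2 = 1
  c[1] = d·G[:,1] = (01111010100)·(10110110011) mod 2 = 0+0+1+1+0+0+1+0+0+0+0 mod 2 = 1
  c[2] = d·G[:,2] = (01111010100)·(10000000000) mod 2 = 0+0+0+0+0+0+0+0+0+0+0 mod 2 = 0
  c[3] = d·G[:,3] = (01111010100)·(01110001111) mod 2 = 0+1+1+1+0+0+0+0+1+0+0 mod 2 = 0
  c[4] = d·G[:,4] = (01111010100)·(01000000000) mod 2 = 0+1+0+0+0+0+0+0+0+0+0 mod 2 = 1
  c[5] = d·G[:,5] = (01111010100)·(00100000000) mod 2 = 0+0+1+0+0+0+0+0+0+0+0 mod 2 = 1
  c[6] = d·G[:,6] = (01111010100)·(00010000000) mod 2 = 0+0+0+1+0+0+0+0+0+0+0 mod 2 = 1
  c[7] = d·G[:,7] = (01111010100)·(00001111111) mod 2 = 0+0+0+0+1+0+1+0+1+0+0 mod 2 = 1
  c[8] = d·G[:,8] = (01111010100)·(00001000000) mod 2 = 0+0+0+0+1+0+0+0+0+0+0 mod 2 = 1
  c[9] = d·G[:,9] = (01111010100)·(00000100000) mod 2 = 0+0+0+0+0+0+0+0+0+0+0 mod 2 = 0
  c[10] = d·G[:,10] = (01111010100)·(00000010000) mod 2 = 0+0+0+0+0+0+1+0+0+0+0 mod 2 = 1
  c[11] = d·G[:,11] = (01111010100)·(00000001000) mod 2 = 0+0+0+0+0+0+0+0+0+0+0 mod 2 = 0
  c[12] = d·G[:,12] = (01111010100)·(00000000100) mod 2 = 0+0+0+0+0+0+0+0+1+0+0 mod 2 = 1
  c[13] = d·G[:,13] = (01111010100)·(00000000010) mod 2 = 0+0+0+0+0+0+0+0+0+0+0 mod 2 = 0
  c[14] = d·G[:,14] = (01111010100)·(00000000001) mod 2 = 0+0+0+0+0+0+0+0+0+0+0 mod 2 = 0
Codeword = 110011111010100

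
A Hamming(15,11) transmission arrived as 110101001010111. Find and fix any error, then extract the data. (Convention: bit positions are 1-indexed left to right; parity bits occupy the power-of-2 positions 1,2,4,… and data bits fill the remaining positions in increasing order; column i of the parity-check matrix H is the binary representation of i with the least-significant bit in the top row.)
Syndrome s = H · r^T (mod 2), r = 110101001010111:
  s[0] = (101010101010101)·(110101001010111) mod 2 = 1+0+0+0+0+0+0+0+1+0+1+0+1+0+1 mod 2 = 1
  s[1] = (011001100110011)·(110101001010111) mod 2 = 0+1+0+0+0+1+0+0+0+0+1+0+0+1+1 mod 2 = 1
  s[2] = (000111100001111)·(110101001010111) mod 2 = 0+0+0+1+0+1+0+0+0+0+0+0+1+1+1 mod 2 = 1
  s[3] = (000000011111111)·(110101001010111) mod 2 = 0+0+0+0+0+0+0+0+1+0+1+0+1+1+1 mod 2 = 1
Syndrome = 1111
Column 15 of H equals this syndrome → error at bit 15 (1-indexed).
Flip bit 15: 110101001010111 → 110101001010110
Extract data bits at positions {3,5,6,7,9,10,11,12,13,14,15}: 00101010110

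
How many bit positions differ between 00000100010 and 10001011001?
XOR = 10001111011, count of 1s = 7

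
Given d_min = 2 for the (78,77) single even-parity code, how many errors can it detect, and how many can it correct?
Detection only: up to d_min − 1 = 1 errors.
Correction: up to ⌊(d_min − 1)/2⌋ = ⌊1/2⌋ = 0 errors.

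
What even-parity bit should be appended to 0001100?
Sum of data bits: 0+0+0+1+1+0+0 = 2.
2 mod 2 = 0, so parity bit = 0.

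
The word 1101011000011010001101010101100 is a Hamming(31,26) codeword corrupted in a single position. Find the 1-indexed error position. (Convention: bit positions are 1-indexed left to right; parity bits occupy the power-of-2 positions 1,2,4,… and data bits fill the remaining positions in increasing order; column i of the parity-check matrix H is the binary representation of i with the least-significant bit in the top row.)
Syndrome s = H · r^T (mod 2), r = 1101011000011010001101010101100:
  s[0] = (1010101010101010101010101010101)·(1101011000011010001101010101100) mod 2 = 1+0+0+0+0+0+1+0+0+0+0+0+1+0+1+0+0+0+1+0+0+0+0+0+0+0+0+0+1+0+0 mod 2 = 0
  s[1] = (0110011001100110011001100110011)·(1101011000011010001101010101100) mod 2 = 0+1+0+0+0+1+1+0+0+0+0+0+0+0+1+0+0+0+1+0+0+1+0+0+0+1+0+0+0+0+0 mod 2 = 1
  s[2] = (0001111000011110000111100001111)·(1101011000011010001101010101100) mod 2 = 0+0+0+1+0+1+1+0+0+0+0+1+1+0+1+0+0+0+0+1+0+1+0+0+0+0+0+1+1+0+0 mod 2 = 0
  s[3] = (0000000111111110000000011111111)·(1101011000011010001101010101100) mod 2 = 0+0+0+0+0+0+0+0+0+0+0+1+1+0+1+0+0+0+0+0+0+0+0+1+0+1+0+1+1+0+0 mod 2 = 1
  s[4] = (0000000000000001111111111111111)·(1101011000011010001101010101100) mod 2 = 0+0+0+0+0+0+0+0+0+0+0+0+0+0+0+0+0+0+1+1+0+1+0+1+0+1+0+1+1+0+0 mod 2 = 1
Syndrome = 01011
Column i of H is the binary representation of i, so the syndrome is the binary index of the flipped bit.
Read s = 01011 with s[0] as LSB: 0·2^0 + 1·2^1 + 0·2^2 + 1·2^3 + 1·2^4 = 26.
Error is at bit position 26.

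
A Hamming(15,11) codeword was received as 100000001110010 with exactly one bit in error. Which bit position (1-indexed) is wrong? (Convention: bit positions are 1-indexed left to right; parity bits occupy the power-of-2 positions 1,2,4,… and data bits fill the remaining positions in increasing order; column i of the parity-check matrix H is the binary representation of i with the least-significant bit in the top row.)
Syndrome s = H · r^T (mod 2), r = 100000001110010:
  s[0] = (101010101010101)·(100000001110010) mod 2 = 1+0+0+0+0+0+0+0+1+0+1+0+0+0+0 mod 2 = 1
  s[1] = (011001100110011)·(100000001110010) mod 2 = 0+0+0+0+0+0+0+0+0+1+1+0+0+1+0 mod 2 = 1
  s[2] = (000111100001111)·(100000001110010) mod 2 = 0+0+0+0+0+0+0+0+0+0+0+0+0+1+0 mod 2 = 1
  s[3] = (000000011111111)·(100000001110010) mod 2 = 0+0+0+0+0+0+0+0+1+1+1+0+0+1+0 mod 2 = 0
Syndrome = 1110
Column i of H is the binary representation of i, so the syndrome is the binary index of the flipped bit.
Read s = 1110 with s[0] as LSB: 1·2^0 + 1·2^1 + 1·2^2 + 0·2^3 = 7.
Error is at bit position 7.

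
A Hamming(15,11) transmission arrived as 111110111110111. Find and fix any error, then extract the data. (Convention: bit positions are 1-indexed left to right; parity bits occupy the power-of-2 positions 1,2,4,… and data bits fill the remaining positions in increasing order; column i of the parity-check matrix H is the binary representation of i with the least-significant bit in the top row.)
Syndrome s = H · r^T (mod 2), r = 111110111110111:
  s[0] = (101010101010101)·(111110111110111) mod 2 = 1+0+1+0+1+0+1+0+1+0+1+0+1+0+1 mod 2 = 0
  s[1] = (011001100110011)·(111110111110111) mod 2 = 0+1+1+0+0+0+1+0+0+1+1+0+0+1+1 mod 2 = 1
  s[2] = (000111100001111)·(111110111110111) mod 2 = 0+0+0+1+1+0+1+0+0+0+0+0+1+1+1 mod 2 = 0
  s[3] = (000000011111111)·(111110111110111) mod 2 = 0+0+0+0+0+0+0+1+1+1+1+0+1+1+1 mod 2 = 1
Syndrome = 0101
Column 10 of H equals this syndrome → error at bit 10 (1-indexed).
Flip bit 10: 111110111110111 → 111110111010111
Extract data bits at positions {3,5,6,7,9,10,11,12,13,14,15}: 11011010111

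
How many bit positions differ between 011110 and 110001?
XOR = 101111, count of 1s = 5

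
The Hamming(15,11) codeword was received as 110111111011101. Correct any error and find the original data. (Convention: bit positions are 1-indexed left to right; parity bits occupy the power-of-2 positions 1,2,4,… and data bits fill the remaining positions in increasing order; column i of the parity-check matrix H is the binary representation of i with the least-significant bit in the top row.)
Syndrome s = H · r^T (mod 2), r = 110111111011101:
  s[0] = (101010101010101)·(110111111011101) mod 2 = 1+0+0+0+1+0+1+0+1+0+1+0+1+0+1 mod 2 = 1
  s[1] = (011001100110011)·(110111111011101) mod 2 = 0+1+0+0+0+1+1+0+0+0+1+0+0+0+1 mod 2 = 1
  s[2] = (000111100001111)·(110111111011101) mod 2 = 0+0+0+1+1+1+1+0+0+0+0+1+1+0+1 mod 2 = 1
  s[3] = (000000011111111)·(110111111011101) mod 2 = 0+0+0+0+0+0+0+1+1+0+1+1+1+0+1 mod 2 = 0
Syndrome = 1110
Column 7 of H equals this syndrome → error at bit 7 (1-indexed).
Flip bit 7: 110111111011101 → 110111011011101
Extract data bits at positions {3,5,6,7,9,10,11,12,13,14,15}: 01101011101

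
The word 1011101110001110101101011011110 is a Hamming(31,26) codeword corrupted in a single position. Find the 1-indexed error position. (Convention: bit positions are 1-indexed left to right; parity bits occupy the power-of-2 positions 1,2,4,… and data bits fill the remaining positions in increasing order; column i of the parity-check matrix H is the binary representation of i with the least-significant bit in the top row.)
Syndrome s = H · r^T (mod 2), r = 1011101110001110101101011011110:
  s[0] = (1010101010101010101010101010101)·(1011101110001110101101011011110) mod 2 = 1+0+1+0+1+0+1+0+1+0+0+0+1+0+1+0+1+0+1+0+0+0+0+0+1+0+1+0+1+0+0 mod 2 = 0
  s[1] = (0110011001100110011001100110011)·(1011101110001110101101011011110) mod 2 = 0+0+1+0+0+0+1+0+0+0+0+0+0+1+1+0+0+0+1+0+0+1+0+0+0+0+1+0+0+1+0 mod 2 = 0
  s[2] = (0001111000011110000111100001111)·(1011101110001110101101011011110) mod 2 = 0+0+0+1+1+0+1+0+0+0+0+0+1+1+1+0+0+0+0+1+0+1+0+0+0+0+0+1+1+1+0 mod 2 = 1
  s[3] = (0000000111111110000000011111111)·(1011101110001110101101011011110) mod 2 = 0+0+0+0+0+0+0+1+1+0+0+0+1+1+1+0+0+0+0+0+0+0+0+1+1+0+1+1+1+1+0 mod 2 = 1
  s[4] = (0000000000000001111111111111111)·(1011101110001110101101011011110) mod 2 = 0+0+0+0+0+0+0+0+0+0+0+0+0+0+0+0+1+0+1+1+0+1+0+1+1+0+1+1+1+1+0 mod 2 = 0
Syndrome = 00110
Column i of H is the binary representation of i, so the syndrome is the binary index of the flipped bit.
Read s = 00110 with s[0] as LSB: 0·2^0 + 0·2^1 + 1·2^2 + 1·2^3 + 0·2^4 = 12.
Error is at bit position 12.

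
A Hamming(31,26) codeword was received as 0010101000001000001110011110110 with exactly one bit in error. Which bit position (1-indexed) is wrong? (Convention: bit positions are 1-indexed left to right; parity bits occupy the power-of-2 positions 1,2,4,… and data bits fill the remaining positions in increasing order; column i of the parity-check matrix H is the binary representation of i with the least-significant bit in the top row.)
Syndrome s = H · r^T (mod 2), r = 0010101000001000001110011110110:
  s[0] = (1010101010101010101010101010101)·(0010101000001000001110011110110) mod 2 = 0+0+1+0+1+0+1+0+0+0+0+0+1+0+0+0+0+0+1+0+1+0+0+0+1+0+1+0+1+0+0 mod 2 = 1
  s[1] = (0110011001100110011001100110011)·(0010101000001000001110011110110) mod 2 = 0+0+1+0+0+0+1+0+0+0+0+0+0+0+0+0+0+0+1+0+0+0+0+0+0+1+1+0+0+1+0 mod 2 = 0
  s[2] = (0001111000011110000111100001111)·(0010101000001000001110011110110) mod 2 = 0+0+0+0+1+0+1+0+0+0+0+0+1+0+0+0+0+0+0+1+1+0+0+0+0+0+0+0+1+1+0 mod 2 = 1
  s[3] = (0000000111111110000000011111111)·(0010101000001000001110011110110) mod 2 = 0+0+0+0+0+0+0+0+0+0+0+0+1+0+0+0+0+0+0+0+0+0+0+1+1+1+1+0+1+1+0 mod 2 = 1
  s[4] = (0000000000000001111111111111111)·(0010101000001000001110011110110) mod 2 = 0+0+0+0+0+0+0+0+0+0+0+0+0+0+0+0+0+0+1+1+1+0+0+1+1+1+1+0+1+1+0 mod 2 = 1
Syndrome = 10111
Column i of H is the binary representation of i, so the syndrome is the binary index of the flipped bit.
Read s = 10111 with s[0] as LSB: 1·2^0 + 0·2^1 + 1·2^2 + 1·2^3 + 1·2^4 = 29.
Error is at bit position 29.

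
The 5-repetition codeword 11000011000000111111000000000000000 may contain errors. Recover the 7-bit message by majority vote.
Split into 5-bit blocks and majority-vote each:
  block 1 = 11000: 2 ones, 3 zeros → 0
  block 2 = 01100: 2 ones, 3 zeros → 0
  block 3 = 00001: 1 ones, 4 zeros → 0
  block 4 = 11111: 5 ones, 0 zeros → 1
  block 5 = 00000: 0 ones, 5 zeros → 0
  block 6 = 00000: 0 ones, 5 zeros → 0
  block 7 = 00000: 0 ones, 5 zeros → 0
Decoded = 0001000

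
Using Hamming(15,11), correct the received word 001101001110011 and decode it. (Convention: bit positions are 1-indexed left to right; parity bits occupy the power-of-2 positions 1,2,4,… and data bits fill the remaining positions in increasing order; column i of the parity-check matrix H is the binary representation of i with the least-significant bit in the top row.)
Syndrome s = H · r^T (mod 2), r = 001101001110011:
  s[0] = (101010101010101)·(001101001110011) mod 2 = 0+0+1+0+0+0+0+0+1+0+1+0+0+0+1 mod 2 = 0
  s[1] = (011001100110011)·(001101001110011) mod 2 = 0+0+1+0+0+1+0+0+0+1+1+0+0+1+1 mod 2 = 0
  s[2] = (000111100001111)·(001101001110011) mod 2 = 0+0+0+1+0+1+0+0+0+0+0+0+0+1+1 mod 2 = 0
  s[3] = (000000011111111)·(001101001110011) mod 2 = 0+0+0+0+0+0+0+0+1+1+1+0+0+1+1 mod 2 = 1
Syndrome = 0001
Column 8 of H equals this syndrome → error at bit 8 (1-indexed).
Flip bit 8: 001101001110011 → 001101011110011
Extract data bits at positions {3,5,6,7,9,10,11,12,13,14,15}: 10101110011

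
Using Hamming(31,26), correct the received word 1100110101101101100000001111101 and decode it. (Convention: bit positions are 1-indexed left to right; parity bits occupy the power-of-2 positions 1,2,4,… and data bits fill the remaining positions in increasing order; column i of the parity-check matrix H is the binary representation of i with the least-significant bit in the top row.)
Syndrome s = H · r^T (mod 2), r = 1100110101101101100000001111101:
  s[0] = (1010101010101010101010101010101)·(1100110101101101100000001111101) mod 2 = 1+0+0+0+1+0+0+0+0+0+1+0+1+0+0+0+1+0+0+0+0+0+0+0+1+0+1+0+1+0+1 mod 2 = 1
  s[1] = (0110011001100110011001100110011)·(1100110101101101100000001111101) mod 2 = 0+1+0+0+0+1+0+0+0+1+1+0+0+1+0+0+0+0+0+0+0+0+0+0+0+1+1+0+0+0+1 mod 2 = 0
  s[2] = (0001111000011110000111100001111)·(1100110101101101100000001111101) mod 2 = 0+0+0+0+1+1+0+0+0+0+0+0+1+1+0+0+0+0+0+0+0+0+0+0+0+0+0+1+1+0+1 mod 2 = 1
  s[3] = (0000000111111110000000011111111)·(1100110101101101100000001111101) mod 2 = 0+0+0+0+0+0+0+1+0+1+1+0+1+1+0+0+0+0+0+0+0+0+0+0+1+1+1+1+1+0+1 mod 2 = 1
  s[4] = (0000000000000001111111111111111)·(1100110101101101100000001111101) mod 2 = 0+0+0+0+0+0+0+0+0+0+0+0+0+0+0+1+1+0+0+0+0+0+0+0+1+1+1+1+1+0+1 mod 2 = 0
Syndrome = 10110
Column 13 of H equals this syndrome → error at bit 13 (1-indexed).
Flip bit 13: 1100110101101101100000001111101 → 1100110101100101100000001111101
Extract data bits at positions {3,5,6,7,9,10,11,12,13,14,15,17,18,19,20,21,22,23,24,25,26,27,28,29,30,31}: 01100110010100000001111101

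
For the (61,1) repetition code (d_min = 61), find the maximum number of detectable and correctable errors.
Detection only: up to d_min − 1 = 60 errors.
Correction: up to ⌊(d_min − 1)/2⌋ = ⌊60/2⌋ = 30 errors.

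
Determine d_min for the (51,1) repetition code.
d_min = 51 (the only two codewords are 0…0 and 1…1, differing in all 51 positions).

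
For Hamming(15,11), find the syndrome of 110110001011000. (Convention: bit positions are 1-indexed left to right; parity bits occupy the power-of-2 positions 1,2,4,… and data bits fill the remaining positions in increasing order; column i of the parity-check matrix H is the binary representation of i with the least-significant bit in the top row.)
Syndrome s = H · r^T (mod 2), r = 110110001011000:
  s[0] = (101010101010101)·(110110001011000) mod 2 = 1+0+0+0+1+0+0+0+1+0+1+0+0+0+0 mod 2 = 0
  s[1] = (011001100110011)·(110110001011000) mod 2 = 0+1+0+0+0+0+0+0+0+0+1+0+0+0+0 mod 2 = 0
  s[2] = (000111100001111)·(110110001011000) mod 2 = 0+0+0+1+1+0+0+0+0+0+0+1+0+0+0 mod 2 = 1
  s[3] = (000000011111111)·(110110001011000) mod 2 = 0+0+0+0+0+0+0+0+1+0+1+1+0+0+0 mod 2 = 1
Syndrome = 0011
Non-zero syndrome: error at position 12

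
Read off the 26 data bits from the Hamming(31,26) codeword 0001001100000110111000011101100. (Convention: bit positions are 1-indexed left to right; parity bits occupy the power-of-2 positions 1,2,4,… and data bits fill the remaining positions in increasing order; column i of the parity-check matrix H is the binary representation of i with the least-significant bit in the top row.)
Parity bits occupy power-of-2 positions; data bits are at positions {3,5,6,7,9,10,11,12,13,14,15,17,18,19,20,21,22,23,24,25,26,27,28,29,30,31} (1-indexed).
Extract: c[3]=0 c[5]=0 c[6]=0 c[7]=1 c[9]=0 c[10]=0 c[11]=0 c[12]=0 c[13]=0 c[14]=1 c[15]=1 c[17]=1 c[18]=1 c[19]=1 c[20]=0 c[21]=0 c[22]=0 c[23]=0 c[24]=1 c[25]=1 c[26]=1 c[27]=0 c[28]=1 c[29]=1 c[30]=0 c[31]=0
Data = 00010000011111000011101100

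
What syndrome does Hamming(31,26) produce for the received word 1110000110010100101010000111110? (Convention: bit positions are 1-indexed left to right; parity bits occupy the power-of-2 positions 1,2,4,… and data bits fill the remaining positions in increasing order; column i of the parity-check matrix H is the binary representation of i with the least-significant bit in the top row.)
Syndrome s = H · r^T (mod 2), r = 1110000110010100101010000111110:
  s[0] = (1010101010101010101010101010101)·(1110000110010100101010000111110) mod 2 = 1+0+1+0+0+0+0+0+1+0+0+0+0+0+0+0+1+0+1+0+1+0+0+0+0+0+1+0+1+0+0 mod 2 = 0
  s[1] = (0110011001100110011001100110011)·(1110000110010100101010000111110) mod 2 = 0+1+1+0+0+0+0+0+0+0+0+0+0+1+0+0+0+0+1+0+0+0+0+0+0+1+1+0+0+1+0 mod 2 = 1
  s[2] = (0001111000011110000111100001111)·(1110000110010100101010000111110) mod 2 = 0+0+0+0+0+0+0+0+0+0+0+1+0+1+0+0+0+0+0+0+1+0+0+0+0+0+0+1+1+1+0 mod 2 = 0
  s[3] = (0000000111111110000000011111111)·(1110000110010100101010000111110) mod 2 = 0+0+0+0+0+0+0+1+1+0+0+1+0+1+0+0+0+0+0+0+0+0+0+0+0+1+1+1+1+1+0 mod 2 = 1
  s[4] = (0000000000000001111111111111111)·(1110000110010100101010000111110) mod 2 = 0+0+0+0+0+0+0+0+0+0+0+0+0+0+0+0+1+0+1+0+1+0+0+0+0+1+1+1+1+1+0 mod 2 = 0
Syndrome = 01010
Non-zero syndrome: error at position 10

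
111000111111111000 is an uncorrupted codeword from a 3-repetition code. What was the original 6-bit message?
Split into 3-bit blocks: 111 000 111 111 111 000
Data = 101110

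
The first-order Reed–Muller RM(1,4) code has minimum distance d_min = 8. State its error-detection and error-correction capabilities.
Detection only: up to d_min − 1 = 7 errors.
Correction: up to ⌊(d_min − 1)/2⌋ = ⌊7/2⌋ = 3 errors.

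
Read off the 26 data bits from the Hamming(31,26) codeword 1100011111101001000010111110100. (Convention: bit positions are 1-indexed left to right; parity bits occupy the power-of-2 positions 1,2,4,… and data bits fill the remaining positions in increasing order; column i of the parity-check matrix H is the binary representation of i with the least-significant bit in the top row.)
Parity bits occupy power-of-2 positions; data bits are at positions {3,5,6,7,9,10,11,12,13,14,15,17,18,19,20,21,22,23,24,25,26,27,28,29,30,31} (1-indexed).
Extract: c[3]=0 c[5]=0 c[6]=1 c[7]=1 c[9]=1 c[10]=1 c[11]=1 c[12]=0 c[13]=1 c[14]=0 c[15]=0 c[17]=0 c[18]=0 c[19]=0 c[20]=0 c[21]=1 c[22]=0 c[23]=1 c[24]=1 c[25]=1 c[26]=1 c[27]=1 c[28]=0 c[29]=1 c[30]=0 c[31]=0
Data = 00111110100000010111110100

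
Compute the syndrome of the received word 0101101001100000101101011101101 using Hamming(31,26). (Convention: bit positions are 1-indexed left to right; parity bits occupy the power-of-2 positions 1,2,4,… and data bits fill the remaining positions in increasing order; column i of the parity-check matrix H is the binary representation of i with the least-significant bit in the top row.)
Syndrome s = H · r^T (mod 2), r = 0101101001100000101101011101101:
  s[0] = (1010101010101010101010101010101)·(0101101001100000101101011101101) mod 2 = 0+0+0+0+1+0+1+0+0+0+1+0+0+0+0+0+1+0+1+0+0+0+0+0+1+0+0+0+1+0+1 mod 2 = 0
  s[1] = (0110011001100110011001100110011)·(0101101001100000101101011101101) mod 2 = 0+1+0+0+0+0+1+0+0+1+1+0+0+0+0+0+0+0+1+0+0+1+0+0+0+1+0+0+0+0+1 mod 2 = 0
  s[2] = (0001111000011110000111100001111)·(0101101001100000101101011101101) mod 2 = 0+0+0+1+1+0+1+0+0+0+0+0+0+0+0+0+0+0+0+1+0+1+0+0+0+0+0+1+1+0+1 mod 2 = 0
  s[3] = (0000000111111110000000011111111)·(0101101001100000101101011101101) mod 2 = 0+0+0+0+0+0+0+0+0+1+1+0+0+0+0+0+0+0+0+0+0+0+0+1+1+1+0+1+1+0+1 mod 2 = 0
  s[4] = (0000000000000001111111111111111)·(0101101001100000101101011101101) mod 2 = 0+0+0+0+0+0+0+0+0+0+0+0+0+0+0+0+1+0+1+1+0+1+0+1+1+1+0+1+1+0+1 mod 2 = 0
Syndrome = 00000
s = 0: no error detected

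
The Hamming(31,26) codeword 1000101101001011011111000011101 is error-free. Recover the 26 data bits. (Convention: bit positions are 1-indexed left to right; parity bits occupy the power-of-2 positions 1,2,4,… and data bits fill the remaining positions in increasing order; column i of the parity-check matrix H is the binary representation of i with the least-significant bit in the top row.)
Parity bits occupy power-of-2 positions; data bits are at positions {3,5,6,7,9,10,11,12,13,14,15,17,18,19,20,21,22,23,24,25,26,27,28,29,30,31} (1-indexed).
Extract: c[3]=0 c[5]=1 c[6]=0 c[7]=1 c[9]=0 c[10]=1 c[11]=0 c[12]=0 c[13]=1 c[14]=0 c[15]=1 c[17]=0 c[18]=1 c[19]=1 c[20]=1 c[21]=1 c[22]=1 c[23]=0 c[24]=0 c[25]=0 c[26]=0 c[27]=1 c[28]=1 c[29]=1 c[30]=0 c[31]=1
Data = 01010100101011111000011101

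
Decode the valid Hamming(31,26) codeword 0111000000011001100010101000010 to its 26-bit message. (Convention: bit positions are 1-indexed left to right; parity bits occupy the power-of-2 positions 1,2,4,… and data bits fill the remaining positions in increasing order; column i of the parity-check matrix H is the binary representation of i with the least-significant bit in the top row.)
Parity bits occupy power-of-2 positions; data bits are at positions {3,5,6,7,9,10,11,12,13,14,15,17,18,19,20,21,22,23,24,25,26,27,28,29,30,31} (1-indexed).
Extract: c[3]=1 c[5]=0 c[6]=0 c[7]=0 c[9]=0 c[10]=0 c[11]=0 c[12]=1 c[13]=1 c[14]=0 c[15]=0 c[17]=1 c[18]=0 c[19]=0 c[20]=0 c[21]=1 c[22]=0 c[23]=1 c[24]=0 c[25]=1 c[26]=0 c[27]=0 c[28]=0 c[29]=0 c[30]=1 c[31]=0
Data = 10000001100100010101000010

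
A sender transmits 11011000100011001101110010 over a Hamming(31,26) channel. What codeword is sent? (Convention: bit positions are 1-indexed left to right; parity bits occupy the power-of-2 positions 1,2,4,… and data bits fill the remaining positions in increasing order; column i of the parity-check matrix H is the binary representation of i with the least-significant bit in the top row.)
Codeword c = d · G (mod 2), d = 11011000100011001101110010:
  c[0] = d·G[:,0] = (11011000100011001101110010)·(11011010101101010101010101) mod 2 = 1+1+0+1+1+0+0+0+1+0+0+0+0+1+0+0+0+1+0+1+0+1+0+0+0+0 mod 2 = 1
  c[1] = d·G[:,1] = (11011000100011001101110010)·(10110110011011001100110011) mod 2 = 1+0+0+1+0+0+0+0+0+0+0+0+1+1+0+0+1+1+0+0+1+1+0+0+1+0 mod 2 = 1
  c[2] = d·G[:,2] = (11011000100011001101110010)·(10000000000000000000000000) mod 2 = 1+0+0+0+0+0+0+0+0+0+0+0+0+0+0+0+0+0+0+0+0+0+0+0+0+0 mod 2 = 1
  c[3] = d·G[:,3] = (11011000100011001101110010)·(01110001111000111100001111) mod 2 = 0+1+0+1+0+0+0+0+1+0+0+0+0+0+0+0+1+1+0+0+0+0+0+0+1+0 mod 2 = 0
  c[4] = d·G[:,4] = (11011000100011001101110010)·(01000000000000000000000000) mod 2 = 0+1+0+0+0+0+0+0+0+0+0+0+0+0+0+0+0+0+0+0+0+0+0+0+0+0 mod 2 = 1
  c[5] = d·G[:,5] = (11011000100011001101110010)·(00100000000000000000000000) mod 2 = 0+0+0+0+0+0+0+0+0+0+0+0+0+0+0+0+0+0+0+0+0+0+0+0+0+0 mod 2 = 0
  c[6] = d·G[:,6] = (11011000100011001101110010)·(00010000000000000000000000) mod 2 = 0+0+0+1+0+0+0+0+0+0+0+0+0+0+0+0+0+0+0+0+0+0+0+0+0+0 mod 2 = 1
  c[7] = d·G[:,7] = (11011000100011001101110010)·(00001111111000000011111111) mod 2 = 0+0+0+0+1+0+0+0+1+0+0+0+0+0+0+0+0+0+0+1+1+1+0+0+1+0 mod 2 = 0
  c[8] = d·G[:,8] = (11011000100011001101110010)·(00001000000000000000000000) mod 2 = 0+0+0+0+1+0+0+0+0+0+0+0+0+0+0+0+0+0+0+0+0+0+0+0+0+0 mod 2 = 1
  c[9] = d·G[:,9] = (11011000100011001101110010)·(00000100000000000000000000) mod 2 = 0+0+0+0+0+0+0+0+0+0+0+0+0+0+0+0+0+0+0+0+0+0+0+0+0+0 mod 2 = 0
  c[10] = d·G[:,10] = (11011000100011001101110010)·(00000010000000000000000000) mod 2 = 0+0+0+0+0+0+0+0+0+0+0+0+0+0+0+0+0+0+0+0+0+0+0+0+0+0 mod 2 = 0
  c[11] = d·G[:,11] = (11011000100011001101110010)·(00000001000000000000000000) mod 2 = 0+0+0+0+0+0+0+0+0+0+0+0+0+0+0+0+0+0+0+0+0+0+0+0+0+0 mod 2 = 0
  c[12] = d·G[:,12] = (11011000100011001101110010)·(00000000100000000000000000) mod 2 = 0+0+0+0+0+0+0+0+1+0+0+0+0+0+0+0+0+0+0+0+0+0+0+0+0+0 mod 2 = 1
  c[13] = d·G[:,13] = (11011000100011001101110010)·(00000000010000000000000000) mod 2 = 0+0+0+0+0+0+0+0+0+0+0+0+0+0+0+0+0+0+0+0+0+0+0+0+0+0 mod 2 = 0
  c[14] = d·G[:,14] = (11011000100011001101110010)·(00000000001000000000000000) mod 2 = 0+0+0+0+0+0+0+0+0+0+0+0+0+0+0+0+0+0+0+0+0+0+0+0+0+0 mod 2 = 0
  c[15] = d·G[:,15] = (11011000100011001101110010)·(00000000000111111111111111) mod 2 = 0+0+0+0+0+0+0+0+0+0+0+0+1+1+0+0+1+1+0+1+1+1+0+0+1+0 mod 2 = 0
  c[16] = d·G[:,16] = (11011000100011001101110010)·(00000000000100000000000000) mod 2 = 0+0+0+0+0+0+0+0+0+0+0+0+0+0+0+0+0+0+0+0+0+0+0+0+0+0 mod 2 = 0
  c[17] = d·G[:,17] = (11011000100011001101110010)·(00000000000010000000000000) mod 2 = 0+0+0+0+0+0+0+0+0+0+0+0+1+0+0+0+0+0+0+0+0+0+0+0+0+0 mod 2 = 1
  c[18] = d·G[:,18] = (11011000100011001101110010)·(00000000000001000000000000) mod 2 = 0+0+0+0+0+0+0+0+0+0+0+0+0+1+0+0+0+0+0+0+0+0+0+0+0+0 mod 2 = 1
  c[19] = d·G[:,19] = (11011000100011001101110010)·(00000000000000100000000000) mod 2 = 0+0+0+0+0+0+0+0+0+0+0+0+0+0+0+0+0+0+0+0+0+0+0+0+0+0 mod 2 = 0
  c[20] = d·G[:,20] = (11011000100011001101110010)·(00000000000000010000000000) mod 2 = 0+0+0+0+0+0+0+0+0+0+0+0+0+0+0+0+0+0+0+0+0+0+0+0+0+0 mod 2 = 0
  c[21] = d·G[:,21] = (11011000100011001101110010)·(00000000000000001000000000) mod 2 = 0+0+0+0+0+0+0+0+0+0+0+0+0+0+0+0+1+0+0+0+0+0+0+0+0+0 mod 2 = 1
  c[22] = d·G[:,22] = (11011000100011001101110010)·(00000000000000000100000000) mod 2 = 0+0+0+0+0+0+0+0+0+0+0+0+0+0+0+0+0+1+0+0+0+0+0+0+0+0 mod 2 = 1
  c[23] = d·G[:,23] = (11011000100011001101110010)·(00000000000000000010000000) mod 2 = 0+0+0+0+0+0+0+0+0+0+0+0+0+0+0+0+0+0+0+0+0+0+0+0+0+0 mod 2 = 0
  c[24] = d·G[:,24] = (11011000100011001101110010)·(00000000000000000001000000) mod 2 = 0+0+0+0+0+0+0+0+0+0+0+0+0+0+0+0+0+0+0+1+0+0+0+0+0+0 mod 2 = 1
  c[25] = d·G[:,25] = (11011000100011001101110010)·(00000000000000000000100000) mod 2 = 0+0+0+0+0+0+0+0+0+0+0+0+0+0+0+0+0+0+0+0+1+0+0+0+0+0 mod 2 = 1
  c[26] = d·G[:,26] = (11011000100011001101110010)·(00000000000000000000010000) mod 2 = 0+0+0+0+0+0+0+0+0+0+0+0+0+0+0+0+0+0+0+0+0+1+0+0+0+0 mod 2 = 1
  c[27] = d·G[:,27] = (11011000100011001101110010)·(00000000000000000000001000) mod 2 = 0+0+0+0+0+0+0+0+0+0+0+0+0+0+0+0+0+0+0+0+0+0+0+0+0+0 mod 2 = 0
  c[28] = d·G[:,28] = (11011000100011001101110010)·(00000000000000000000000100) mod 2 = 0+0+0+0+0+0+0+0+0+0+0+0+0+0+0+0+0+0+0+0+0+0+0+0+0+0 mod 2 = 0
  c[29] = d·G[:,29] = (11011000100011001101110010)·(00000000000000000000000010) mod 2 = 0+0+0+0+0+0+0+0+0+0+0+0+0+0+0+0+0+0+0+0+0+0+0+0+1+0 mod 2 = 1
  c[30] = d·G[:,30] = (11011000100011001101110010)·(00000000000000000000000001) mod 2 = 0+0+0+0+0+0+0+0+0+0+0+0+0+0+0+0+0+0+0+0+0+0+0+0+0+0 mod 2 = 0
Codeword = 1110101010001000011001101110010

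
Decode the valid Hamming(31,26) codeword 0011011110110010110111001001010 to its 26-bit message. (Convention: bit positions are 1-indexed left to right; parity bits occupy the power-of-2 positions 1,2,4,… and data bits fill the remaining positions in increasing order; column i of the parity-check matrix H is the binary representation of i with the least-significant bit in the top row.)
Parity bits occupy power-of-2 positions; data bits are at positions {3,5,6,7,9,10,11,12,13,14,15,17,18,19,20,21,22,23,24,25,26,27,28,29,30,31} (1-indexed).
Extract: c[3]=1 c[5]=0 c[6]=1 c[7]=1 c[9]=1 c[10]=0 c[11]=1 c[12]=1 c[13]=0 c[14]=0 c[15]=1 c[17]=1 c[18]=1 c[19]=0 c[20]=1 c[21]=1 c[22]=1 c[23]=0 c[24]=0 c[25]=1 c[26]=0 c[27]=0 c[28]=1 c[29]=0 c[30]=1 c[31]=0
Data = 10111011001110111001001010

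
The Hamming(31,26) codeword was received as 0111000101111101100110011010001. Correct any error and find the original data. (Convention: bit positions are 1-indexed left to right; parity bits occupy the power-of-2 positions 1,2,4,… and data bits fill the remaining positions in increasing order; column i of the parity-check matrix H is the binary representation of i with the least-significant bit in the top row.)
Syndrome s = H · r^T (mod 2), r = 0111000101111101100110011010001:
  s[0] = (1010101010101010101010101010101)·(0111000101111101100110011010001) mod 2 = 0+0+1+0+0+0+0+0+0+0+1+0+1+0+0+0+1+0+0+0+1+0+0+0+1+0+1+0+0+0+1 mod 2 = 0
  s[1] = (0110011001100110011001100110011)·(0111000101111101100110011010001) mod 2 = 0+1+1+0+0+0+0+0+0+1+1+0+0+1+0+0+0+0+0+0+0+0+0+0+0+0+1+0+0+0+1 mod 2 = 1
  s[2] = (0001111000011110000111100001111)·(0111000101111101100110011010001) mod 2 = 0+0+0+1+0+0+0+0+0+0+0+1+1+1+0+0+0+0+0+1+1+0+0+0+0+0+0+0+0+0+1 mod 2 = 1
  s[3] = (0000000111111110000000011111111)·(0111000101111101100110011010001) mod 2 = 0+0+0+0+0+0+0+1+0+1+1+1+1+1+0+0+0+0+0+0+0+0+0+1+1+0+1+0+0+0+1 mod 2 = 0
  s[4] = (0000000000000001111111111111111)·(0111000101111101100110011010001) mod 2 = 0+0+0+0+0+0+0+0+0+0+0+0+0+0+0+1+1+0+0+1+1+0+0+1+1+0+1+0+0+0+1 mod 2 = 0
Syndrome = 01100
Column 6 of H equals this syndrome → error at bit 6 (1-indexed).
Flip bit 6: 0111000101111101100110011010001 → 0111010101111101100110011010001
Extract data bits at positions {3,5,6,7,9,10,11,12,13,14,15,17,18,19,20,21,22,23,24,25,26,27,28,29,30,31}: 10100111110100110011010001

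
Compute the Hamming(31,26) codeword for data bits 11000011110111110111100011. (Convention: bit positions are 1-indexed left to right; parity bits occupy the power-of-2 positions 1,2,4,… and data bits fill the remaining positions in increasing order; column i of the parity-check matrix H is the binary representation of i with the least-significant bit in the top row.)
Codeword c = d · G (mod 2), d = 11000011110111110111100011:
  c[0] = d·G[:,0] = (11000011110111110111100011)·(11011010101101010101010101) mod 2 = 1+1+0+0+0+0+1+0+1+0+0+1+0+1+0+1+0+1+0+1+0+0+0+0+0+1 mod 2 = 0
  c[1] = d·G[:,1] = (11000011110111110111100011)·(10110110011011001100110011) mod 2 = 1+0+0+0+0+0+1+0+0+1+0+0+1+1+0+0+0+1+0+0+1+0+0+0+1+1 mod 2 = 1
  c[2] = d·G[:,2] = (11000011110111110111100011)·(10000000000000000000000000) mod 2 = 1+0+0+0+0+0+0+0+0+0+0+0+0+0+0+0+0+0+0+0+0+0+0+0+0+0 mod 2 = 1
  c[3] = d·G[:,3] = (11000011110111110111100011)·(01110001111000111100001111) mod 2 = 0+1+0+0+0+0+0+1+1+1+0+0+0+0+1+1+0+1+0+0+0+0+0+0+1+1 mod 2 = 1
  c[4] = d·G[:,4] = (11000011110111110111100011)·(01000000000000000000000000) mod 2 = 0+1+0+0+0+0+0+0+0+0+0+0+0+0+0+0+0+0+0+0+0+0+0+0+0+0 mod 2 = 1
  c[5] = d·G[:,5] = (11000011110111110111100011)·(00100000000000000000000000) mod 2 = 0+0+0+0+0+0+0+0+0+0+0+0+0+0+0+0+0+0+0+0+0+0+0+0+0+0 mod 2 = 0
  c[6] = d·G[:,6] = (11000011110111110111100011)·(00010000000000000000000000) mod 2 = 0+0+0+0+0+0+0+0+0+0+0+0+0+0+0+0+0+0+0+0+0+0+0+0+0+0 mod 2 = 0
  c[7] = d·G[:,7] = (11000011110111110111100011)·(00001111111000000011111111) mod 2 = 0+0+0+0+0+0+1+1+1+1+0+0+0+0+0+0+0+0+1+1+1+0+0+0+1+1 mod 2 = 1
  c[8] = d·G[:,8] = (11000011110111110111100011)·(00001000000000000000000000) mod 2 = 0+0+0+0+0+0+0+0+0+0+0+0+0+0+0+0+0+0+0+0+0+0+0+0+0+0 mod 2 = 0
  c[9] = d·G[:,9] = (11000011110111110111100011)·(00000100000000000000000000) mod 2 = 0+0+0+0+0+0+0+0+0+0+0+0+0+0+0+0+0+0+0+0+0+0+0+0+0+0 mod 2 = 0
  c[10] = d·G[:,10] = (11000011110111110111100011)·(00000010000000000000000000) mod 2 = 0+0+0+0+0+0+1+0+0+0+0+0+0+0+0+0+0+0+0+0+0+0+0+0+0+0 mod 2 = 1
  c[11] = d·G[:,11] = (11000011110111110111100011)·(00000001000000000000000000) mod 2 = 0+0+0+0+0+0+0+1+0+0+0+0+0+0+0+0+0+0+0+0+0+0+0+0+0+0 mod 2 = 1
  c[12] = d·G[:,12] = (11000011110111110111100011)·(00000000100000000000000000) mod 2 = 0+0+0+0+0+0+0+0+1+0+0+0+0+0+0+0+0+0+0+0+0+0+0+0+0+0 mod 2 = 1
  c[13] = d·G[:,13] = (11000011110111110111100011)·(00000000010000000000000000) mod 2 = 0+0+0+0+0+0+0+0+0+1+0+0+0+0+0+0+0+0+0+0+0+0+0+0+0+0 mod 2 = 1
  c[14] = d·G[:,14] = (11000011110111110111100011)·(00000000001000000000000000) mod 2 = 0+0+0+0+0+0+0+0+0+0+0+0+0+0+0+0+0+0+0+0+0+0+0+0+0+0 mod 2 = 0
  c[15] = d·G[:,15] = (11000011110111110111100011)·(00000000000111111111111111) mod 2 = 0+0+0+0+0+0+0+0+0+0+0+1+1+1+1+1+0+1+1+1+1+0+0+0+1+1 mod 2 = 1
  c[16] = d·G[:,16] = (11000011110111110111100011)·(00000000000100000000000000) mod 2 = 0+0+0+0+0+0+0+0+0+0+0+1+0+0+0+0+0+0+0+0+0+0+0+0+0+0 mod 2 = 1
  c[17] = d·G[:,17] = (11000011110111110111100011)·(00000000000010000000000000) mod 2 = 0+0+0+0+0+0+0+0+0+0+0+0+1+0+0+0+0+0+0+0+0+0+0+0+0+0 mod 2 = 1
  c[18] = d·G[:,18] = (11000011110111110111100011)·(00000000000001000000000000) mod 2 = 0+0+0+0+0+0+0+0+0+0+0+0+0+1+0+0+0+0+0+0+0+0+0+0+0+0 mod 2 = 1
  c[19] = d·G[:,19] = (11000011110111110111100011)·(00000000000000100000000000) mod 2 = 0+0+0+0+0+0+0+0+0+0+0+0+0+0+1+0+0+0+0+0+0+0+0+0+0+0 mod 2 = 1
  c[20] = d·G[:,20] = (11000011110111110111100011)·(00000000000000010000000000) mod 2 = 0+0+0+0+0+0+0+0+0+0+0+0+0+0+0+1+0+0+0+0+0+0+0+0+0+0 mod 2 = 1
  c[21] = d·G[:,21] = (11000011110111110111100011)·(00000000000000001000000000) mod 2 = 0+0+0+0+0+0+0+0+0+0+0+0+0+0+0+0+0+0+0+0+0+0+0+0+0+0 mod 2 = 0
  c[22] = d·G[:,22] = (11000011110111110111100011)·(00000000000000000100000000) mod 2 = 0+0+0+0+0+0+0+0+0+0+0+0+0+0+0+0+0+1+0+0+0+0+0+0+0+0 mod 2 = 1
  c[23] = d·G[:,23] = (11000011110111110111100011)·(00000000000000000010000000) mod 2 = 0+0+0+0+0+0+0+0+0+0+0+0+0+0+0+0+0+0+1+0+0+0+0+0+0+0 mod 2 = 1
  c[24] = d·G[:,24] = (11000011110111110111100011)·(00000000000000000001000000) mod 2 = 0+0+0+0+0+0+0+0+0+0+0+0+0+0+0+0+0+0+0+1+0+0+0+0+0+0 mod 2 = 1
  c[25] = d·G[:,25] = (11000011110111110111100011)·(00000000000000000000100000) mod 2 = 0+0+0+0+0+0+0+0+0+0+0+0+0+0+0+0+0+0+0+0+1+0+0+0+0+0 mod 2 = 1
  c[26] = d·G[:,26] = (11000011110111110111100011)·(00000000000000000000010000) mod 2 = 0+0+0+0+0+0+0+0+0+0+0+0+0+0+0+0+0+0+0+0+0+0+0+0+0+0 mod 2 = 0
  c[27] = d·G[:,27] = (11000011110111110111100011)·(00000000000000000000001000) mod 2 = 0+0+0+0+0+0+0+0+0+0+0+0+0+0+0+0+0+0+0+0+0+0+0+0+0+0 mod 2 = 0
  c[28] = d·G[:,28] = (11000011110111110111100011)·(00000000000000000000000100) mod 2 = 0+0+0+0+0+0+0+0+0+0+0+0+0+0+0+0+0+0+0+0+0+0+0+0+0+0 mod 2 = 0
  c[29] = d·G[:,29] = (11000011110111110111100011)·(00000000000000000000000010) mod 2 = 0+0+0+0+0+0+0+0+0+0+0+0+0+0+0+0+0+0+0+0+0+0+0+0+1+0 mod 2 = 1
  c[30] = d·G[:,30] = (11000011110111110111100011)·(00000000000000000000000001) mod 2 = 0+0+0+0+0+0+0+0+0+0+0+0+0+0+0+0+0+0+0+0+0+0+0+0+0+1 mod 2 = 1
Codeword = 0111100100111101111110111100011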